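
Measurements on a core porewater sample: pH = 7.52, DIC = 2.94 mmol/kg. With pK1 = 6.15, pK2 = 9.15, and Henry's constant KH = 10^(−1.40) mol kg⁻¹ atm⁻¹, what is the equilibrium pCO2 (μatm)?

pCO2 = 2950 μatm

α₀ = 1 / (1 + K1/[H⁺] + K1K2/[H⁺]²) = 1 / (1 + 10^+1.37 + 10^-0.26)
   = 1 / (1 + 23.442 + 0.54954) = 1/24.992 = 0.04001
[CO2*] = α₀ × DIC = 0.04001 × 2.94 = 0.1176 mmol/kg
pCO2 = [CO2*]/KH = 1.176×10^-4 / 3.981×10^-2 = 2950 μatm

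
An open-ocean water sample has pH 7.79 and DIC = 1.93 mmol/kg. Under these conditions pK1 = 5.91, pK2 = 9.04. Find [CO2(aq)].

[CO2*] = 0.0238 mmol/kg

α₀ = 1 / (1 + K1/[H⁺] + K1K2/[H⁺]²) = 1 / (1 + 10^+1.88 + 10^+0.63)
   = 1 / (1 + 75.858 + 4.2658) = 1/81.124 = 0.01233
[CO2*] = α₀ × DIC = 0.01233 × 1.93 = 0.0238 mmol/kg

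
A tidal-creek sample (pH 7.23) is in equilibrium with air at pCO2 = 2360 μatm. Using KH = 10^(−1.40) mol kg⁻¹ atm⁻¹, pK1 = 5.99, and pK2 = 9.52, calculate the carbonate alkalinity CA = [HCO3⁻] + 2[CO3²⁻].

CA = 1.65 mmol/kg

[CO2*] = KH · pCO2 = 10^(−1.40) × 2360×10^-6 = 9.395×10^-5 mol/kg
α₀ = 1/(1 + K1/[H⁺] + K1K2/[H⁺]²) = 1/(1 + 10^+1.24 + 10^-1.05) = 0.05415
DIC = [CO2*]/α₀ = 9.395×10^-5 / 0.05415 = 1.735 mmol/kg
CA = (α₁ + 2α₂)·DIC = (0.9410 + 2×0.004826) × 1.735 = 1.65 mmol/kg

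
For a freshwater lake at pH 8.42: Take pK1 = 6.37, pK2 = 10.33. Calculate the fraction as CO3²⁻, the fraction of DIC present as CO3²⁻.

α₂ = 1 / (1 + [H⁺]/K2 + [H⁺]²/(K1K2)) = 1 / (1 + 10^+1.91 + 10^-0.14)
   = 1 / (1 + 81.283 + 0.72444) = 1/83.007 = 0.01205

α₂ = 0.0120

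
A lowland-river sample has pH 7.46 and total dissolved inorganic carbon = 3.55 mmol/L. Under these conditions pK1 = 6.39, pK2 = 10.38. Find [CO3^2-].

α₂ = 1 / (1 + [H⁺]/K2 + [H⁺]²/(K1K2)) = 1 / (1 + 10^+2.92 + 10^+1.85)
   = 1 / (1 + 831.76 + 70.795) = 1/903.56 = 0.001107
[CO3²⁻] = α₂ × DIC = 0.001107 × 3.55 = 0.00393 mmol/L = 3.93 μmol/L

[CO3²⁻] = 3.93 μmol/L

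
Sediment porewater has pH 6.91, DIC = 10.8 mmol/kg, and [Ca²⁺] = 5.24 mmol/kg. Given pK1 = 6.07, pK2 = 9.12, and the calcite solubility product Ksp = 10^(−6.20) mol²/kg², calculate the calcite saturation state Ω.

α₂ = 1 / (1 + [H⁺]/K2 + [H⁺]²/(K1K2)) = 1 / (1 + 10^+2.21 + 10^+1.37)
   = 1 / (1 + 162.18 + 23.442) = 1/186.62 = 0.005358
[CO3²⁻] = α₂ × DIC = 0.005358 × 10.8 = 0.05787 mmol/kg
Ksp = 10^(−6.20) = 6.310×10^-7
Ω = [Ca²⁺][CO3²⁻]/Ksp = (5.24×10^-3)(5.787×10^-5) / 6.310×10^-7 = 0.481

Ω = 0.481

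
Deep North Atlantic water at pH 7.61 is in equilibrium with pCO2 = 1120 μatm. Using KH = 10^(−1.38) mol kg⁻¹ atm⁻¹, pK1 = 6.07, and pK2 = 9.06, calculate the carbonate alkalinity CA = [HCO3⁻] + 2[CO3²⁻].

[CO2*] = KH · pCO2 = 10^(−1.38) × 1120×10^-6 = 4.669×10^-5 mol/kg
α₀ = 1/(1 + K1/[H⁺] + K1K2/[H⁺]²) = 1/(1 + 10^+1.54 + 10^+0.09) = 0.02710
DIC = [CO2*]/α₀ = 4.669×10^-5 / 0.02710 = 1.723 mmol/kg
CA = (α₁ + 2α₂)·DIC = (0.9396 + 2×0.03334) × 1.723 = 1.73 mmol/kg

CA = 1.73 mmol/kg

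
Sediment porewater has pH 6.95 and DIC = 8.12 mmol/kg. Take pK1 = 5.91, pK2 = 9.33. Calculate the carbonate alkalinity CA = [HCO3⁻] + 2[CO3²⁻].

CA = [HCO3⁻] + 2[CO3²⁻] = (α₁ + 2α₂)·DIC
At pH 6.95: [H⁺]/K1 = 10^-1.04 = 0.091201, K2/[H⁺] = 10^-2.38 = 0.0041687
α₁ = 1/(1 + 0.091201 + 0.0041687) = 1/1.0954 = 0.9129; α₂ = α₁·K2/[H⁺] = 0.003806
α₁ + 2α₂ = 0.9205
CA = 0.9205 × 8.12 = 7.47 mmol/kg

CA = 7.47 mmol/kg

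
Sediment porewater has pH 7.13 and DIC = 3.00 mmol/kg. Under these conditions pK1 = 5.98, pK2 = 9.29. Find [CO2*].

[CO2*] = 0.197 mmol/kg

α₀ = 1 / (1 + K1/[H⁺] + K1K2/[H⁺]²) = 1 / (1 + 10^+1.15 + 10^-1.01)
   = 1 / (1 + 14.125 + 0.097724) = 1/15.223 = 0.06569
[CO2*] = α₀ × DIC = 0.06569 × 3.00 = 0.197 mmol/kg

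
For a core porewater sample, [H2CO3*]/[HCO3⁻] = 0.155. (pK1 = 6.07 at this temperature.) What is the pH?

From K1 = [H⁺][HCO3⁻]/[H2CO3*]:  pH = pK1 − log₁₀([H2CO3*]/[HCO3⁻])
log₁₀(0.155) = -0.810
pH = 6.07 − (-0.810) = 6.88

pH = 6.88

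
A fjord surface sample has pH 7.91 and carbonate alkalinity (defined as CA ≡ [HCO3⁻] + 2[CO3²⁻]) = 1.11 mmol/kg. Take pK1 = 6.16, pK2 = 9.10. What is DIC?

DIC = 1.06 mmol/kg

CA = [HCO3⁻] + 2[CO3²⁻] = (α₁ + 2α₂)·DIC
At pH 7.91: [H⁺]/K1 = 10^-1.75 = 0.017783, K2/[H⁺] = 10^-1.19 = 0.064565
α₁ = 1/(1 + 0.017783 + 0.064565) = 1/1.0823 = 0.9239; α₂ = α₁·K2/[H⁺] = 0.05965
α₁ + 2α₂ = 1.0432
DIC = CA / (α₁ + 2α₂) = 1.11 / 1.0432 = 1.06 mmol/kg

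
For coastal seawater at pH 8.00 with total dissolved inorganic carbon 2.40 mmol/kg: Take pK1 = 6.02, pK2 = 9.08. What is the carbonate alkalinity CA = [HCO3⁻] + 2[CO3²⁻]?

CA = 2.56 mmol/kg

CA = [HCO3⁻] + 2[CO3²⁻] = (α₁ + 2α₂)·DIC
At pH 8.00: [H⁺]/K1 = 10^-1.98 = 0.010471, K2/[H⁺] = 10^-1.08 = 0.083176
α₁ = 1/(1 + 0.010471 + 0.083176) = 1/1.0936 = 0.9144; α₂ = α₁·K2/[H⁺] = 0.07605
α₁ + 2α₂ = 1.0665
CA = 1.0665 × 2.40 = 2.56 mmol/kg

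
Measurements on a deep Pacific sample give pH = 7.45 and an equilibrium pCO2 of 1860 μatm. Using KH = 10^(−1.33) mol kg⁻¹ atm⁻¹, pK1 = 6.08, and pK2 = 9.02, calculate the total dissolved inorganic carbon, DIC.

DIC = 2.18 mmol/kg

[CO2*] = KH · pCO2 = 10^(−1.33) × 1860×10^-6 = 8.700×10^-5 mol/kg
α₀ = 1/(1 + K1/[H⁺] + K1K2/[H⁺]²) = 1/(1 + 10^+1.37 + 10^-0.20) = 0.03988
DIC = [CO2*]/α₀ = 8.700×10^-5 / 0.03988 = 2.18 mmol/kg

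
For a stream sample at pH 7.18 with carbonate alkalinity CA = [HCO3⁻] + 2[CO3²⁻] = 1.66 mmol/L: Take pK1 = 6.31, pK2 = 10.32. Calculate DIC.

DIC = 1.88 mmol/L

CA = [HCO3⁻] + 2[CO3²⁻] = (α₁ + 2α₂)·DIC
At pH 7.18: [H⁺]/K1 = 10^-0.87 = 0.13490, K2/[H⁺] = 10^-3.14 = 0.00072444
α₁ = 1/(1 + 0.13490 + 0.00072444) = 1/1.1356 = 0.8806; α₂ = α₁·K2/[H⁺] = 0.0006379
α₁ + 2α₂ = 0.8819
DIC = CA / (α₁ + 2α₂) = 1.66 / 0.8819 = 1.88 mmol/L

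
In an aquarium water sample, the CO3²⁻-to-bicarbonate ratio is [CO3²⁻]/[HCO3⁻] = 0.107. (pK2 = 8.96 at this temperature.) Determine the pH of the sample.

pH = 7.99

From K2 = [H⁺][CO3²⁻]/[HCO3⁻]:  pH = pK2 + log₁₀([CO3²⁻]/[HCO3⁻])
log₁₀(0.107) = -0.971
pH = 8.96 + (-0.971) = 7.99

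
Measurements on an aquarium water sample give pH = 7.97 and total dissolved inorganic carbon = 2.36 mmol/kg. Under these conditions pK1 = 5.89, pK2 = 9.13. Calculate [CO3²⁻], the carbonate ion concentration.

α₂ = 1 / (1 + [H⁺]/K2 + [H⁺]²/(K1K2)) = 1 / (1 + 10^+1.16 + 10^-0.92)
   = 1 / (1 + 14.454 + 0.12023) = 1/15.575 = 0.06421
[CO3²⁻] = α₂ × DIC = 0.06421 × 2.36 = 0.152 mmol/kg

[CO3²⁻] = 0.152 mmol/kg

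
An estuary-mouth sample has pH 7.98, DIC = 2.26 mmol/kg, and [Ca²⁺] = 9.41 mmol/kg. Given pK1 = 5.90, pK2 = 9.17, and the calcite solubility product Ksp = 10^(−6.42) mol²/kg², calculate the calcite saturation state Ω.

α₂ = 1 / (1 + [H⁺]/K2 + [H⁺]²/(K1K2)) = 1 / (1 + 10^+1.19 + 10^-0.89)
   = 1 / (1 + 15.488 + 0.12882) = 1/16.617 = 0.06018
[CO3²⁻] = α₂ × DIC = 0.06018 × 2.26 = 0.1360 mmol/kg
Ksp = 10^(−6.42) = 3.802×10^-7
Ω = [Ca²⁺][CO3²⁻]/Ksp = (9.41×10^-3)(1.360×10^-4) / 3.802×10^-7 = 3.37

Ω = 3.37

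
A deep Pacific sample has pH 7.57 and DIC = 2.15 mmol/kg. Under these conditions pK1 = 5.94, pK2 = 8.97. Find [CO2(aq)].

[CO2*] = 0.0474 mmol/kg

α₀ = 1 / (1 + K1/[H⁺] + K1K2/[H⁺]²) = 1 / (1 + 10^+1.63 + 10^+0.23)
   = 1 / (1 + 42.658 + 1.6982) = 1/45.356 = 0.02205
[CO2*] = α₀ × DIC = 0.02205 × 2.15 = 0.0474 mmol/kg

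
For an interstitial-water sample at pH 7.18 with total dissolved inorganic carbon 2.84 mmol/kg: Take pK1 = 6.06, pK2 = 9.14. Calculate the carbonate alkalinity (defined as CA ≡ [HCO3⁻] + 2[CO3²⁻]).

CA = 2.67 mmol/kg

CA = [HCO3⁻] + 2[CO3²⁻] = (α₁ + 2α₂)·DIC
At pH 7.18: [H⁺]/K1 = 10^-1.12 = 0.075858, K2/[H⁺] = 10^-1.96 = 0.010965
α₁ = 1/(1 + 0.075858 + 0.010965) = 1/1.0868 = 0.9201; α₂ = α₁·K2/[H⁺] = 0.01009
α₁ + 2α₂ = 0.9403
CA = 0.9403 × 2.84 = 2.67 mmol/kg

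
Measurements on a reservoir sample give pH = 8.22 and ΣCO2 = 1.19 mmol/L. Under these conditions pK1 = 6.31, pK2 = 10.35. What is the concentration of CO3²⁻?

α₂ = 1 / (1 + [H⁺]/K2 + [H⁺]²/(K1K2)) = 1 / (1 + 10^+2.13 + 10^+0.22)
   = 1 / (1 + 134.90 + 1.6596) = 1/137.56 = 0.007270
[CO3²⁻] = α₂ × DIC = 0.007270 × 1.19 = 0.00865 mmol/L = 8.65 μmol/L

[CO3²⁻] = 8.65 μmol/L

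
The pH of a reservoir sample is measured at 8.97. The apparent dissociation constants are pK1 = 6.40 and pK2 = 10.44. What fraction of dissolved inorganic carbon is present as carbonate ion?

α₂ = 0.0327

α₂ = 1 / (1 + [H⁺]/K2 + [H⁺]²/(K1K2)) = 1 / (1 + 10^+1.47 + 10^-1.10)
   = 1 / (1 + 29.512 + 0.079433) = 1/30.592 = 0.03269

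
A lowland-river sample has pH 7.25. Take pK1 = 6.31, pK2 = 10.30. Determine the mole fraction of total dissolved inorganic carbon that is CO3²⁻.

α₂ = 0.000799

α₂ = 1 / (1 + [H⁺]/K2 + [H⁺]²/(K1K2)) = 1 / (1 + 10^+3.05 + 10^+2.11)
   = 1 / (1 + 1122.0 + 128.82) = 1/1251.8 = 0.0007988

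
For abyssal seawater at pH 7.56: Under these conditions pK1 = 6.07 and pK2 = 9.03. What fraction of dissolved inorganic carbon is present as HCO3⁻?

α₁ = 1 / (1 + [H⁺]/K1 + K2/[H⁺]) = 1 / (1 + 10^-1.49 + 10^-1.47)
   = 1 / (1 + 0.032359 + 0.033884) = 1/1.0662 = 0.9379

α₁ = 0.938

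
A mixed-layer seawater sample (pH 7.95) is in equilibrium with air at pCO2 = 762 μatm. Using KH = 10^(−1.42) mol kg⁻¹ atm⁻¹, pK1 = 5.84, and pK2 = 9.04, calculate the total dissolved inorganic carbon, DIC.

[CO2*] = KH · pCO2 = 10^(−1.42) × 762×10^-6 = 2.897×10^-5 mol/kg
α₀ = 1/(1 + K1/[H⁺] + K1K2/[H⁺]²) = 1/(1 + 10^+2.11 + 10^+1.02) = 0.007128
DIC = [CO2*]/α₀ = 2.897×10^-5 / 0.007128 = 4.06 mmol/kg

DIC = 4.06 mmol/kg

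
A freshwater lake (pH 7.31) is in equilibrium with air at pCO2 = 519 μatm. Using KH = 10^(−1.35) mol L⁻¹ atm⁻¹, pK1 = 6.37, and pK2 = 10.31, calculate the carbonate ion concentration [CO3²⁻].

[CO3²⁻] = 0.202 μmol/L

[CO2*] = KH · pCO2 = 10^(−1.35) × 519×10^-6 = 2.318×10^-5 mol/L
α₀ = 1/(1 + K1/[H⁺] + K1K2/[H⁺]²) = 1/(1 + 10^+0.94 + 10^-2.06) = 0.1029
DIC = [CO2*]/α₀ = 2.318×10^-5 / 0.1029 = 0.2253 mmol/L
[CO3²⁻] = α₂·DIC; α₂ = 0.0008962, so [CO3²⁻] = 0.0008962 × 0.2253 = 0.000202 mmol/L = 0.202 μmol/L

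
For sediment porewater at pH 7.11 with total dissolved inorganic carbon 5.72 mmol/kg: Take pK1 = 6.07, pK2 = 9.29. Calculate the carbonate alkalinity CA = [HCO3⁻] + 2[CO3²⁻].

CA = [HCO3⁻] + 2[CO3²⁻] = (α₁ + 2α₂)·DIC
At pH 7.11: [H⁺]/K1 = 10^-1.04 = 0.091201, K2/[H⁺] = 10^-2.18 = 0.0066069
α₁ = 1/(1 + 0.091201 + 0.0066069) = 1/1.0978 = 0.9109; α₂ = α₁·K2/[H⁺] = 0.006018
α₁ + 2α₂ = 0.9229
CA = 0.9229 × 5.72 = 5.28 mmol/kg

CA = 5.28 mmol/kg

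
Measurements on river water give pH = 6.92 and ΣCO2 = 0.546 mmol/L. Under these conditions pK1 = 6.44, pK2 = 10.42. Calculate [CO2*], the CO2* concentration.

[CO2*] = 0.136 mmol/L

α₀ = 1 / (1 + K1/[H⁺] + K1K2/[H⁺]²) = 1 / (1 + 10^+0.48 + 10^-3.02)
   = 1 / (1 + 3.0200 + 0.00095499) = 1/4.0209 = 0.2487
[CO2*] = α₀ × DIC = 0.2487 × 0.546 = 0.136 mmol/L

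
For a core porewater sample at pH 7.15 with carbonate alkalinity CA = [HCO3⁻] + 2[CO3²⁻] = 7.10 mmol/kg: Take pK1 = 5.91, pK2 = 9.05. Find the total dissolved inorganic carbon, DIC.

DIC = 7.41 mmol/kg

CA = [HCO3⁻] + 2[CO3²⁻] = (α₁ + 2α₂)·DIC
At pH 7.15: [H⁺]/K1 = 10^-1.24 = 0.057544, K2/[H⁺] = 10^-1.90 = 0.012589
α₁ = 1/(1 + 0.057544 + 0.012589) = 1/1.0701 = 0.9345; α₂ = α₁·K2/[H⁺] = 0.01176
α₁ + 2α₂ = 0.9580
DIC = CA / (α₁ + 2α₂) = 7.10 / 0.9580 = 7.41 mmol/kg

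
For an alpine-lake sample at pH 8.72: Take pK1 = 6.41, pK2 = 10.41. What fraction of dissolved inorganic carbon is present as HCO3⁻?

α₁ = 1 / (1 + [H⁺]/K1 + K2/[H⁺]) = 1 / (1 + 10^-2.31 + 10^-1.69)
   = 1 / (1 + 0.0048978 + 0.020417) = 1/1.0253 = 0.9753

α₁ = 0.975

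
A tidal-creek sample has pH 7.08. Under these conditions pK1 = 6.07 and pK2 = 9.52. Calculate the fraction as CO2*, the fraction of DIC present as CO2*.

α₀ = 1 / (1 + K1/[H⁺] + K1K2/[H⁺]²) = 1 / (1 + 10^+1.01 + 10^-1.43)
   = 1 / (1 + 10.233 + 0.037154) = 1/11.270 = 0.08873

α₀ = 0.0887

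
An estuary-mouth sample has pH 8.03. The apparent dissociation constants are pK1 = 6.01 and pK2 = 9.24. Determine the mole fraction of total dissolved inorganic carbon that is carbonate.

α₂ = 1 / (1 + [H⁺]/K2 + [H⁺]²/(K1K2)) = 1 / (1 + 10^+1.21 + 10^-0.81)
   = 1 / (1 + 16.218 + 0.15488) = 1/17.373 = 0.05756

α₂ = 0.0576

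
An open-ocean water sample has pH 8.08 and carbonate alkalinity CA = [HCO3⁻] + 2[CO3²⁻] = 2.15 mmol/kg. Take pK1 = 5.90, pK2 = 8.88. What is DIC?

CA = [HCO3⁻] + 2[CO3²⁻] = (α₁ + 2α₂)·DIC
At pH 8.08: [H⁺]/K1 = 10^-2.18 = 0.0066069, K2/[H⁺] = 10^-0.80 = 0.15849
α₁ = 1/(1 + 0.0066069 + 0.15849) = 1/1.1651 = 0.8583; α₂ = α₁·K2/[H⁺] = 0.1360
α₁ + 2α₂ = 1.1304
DIC = CA / (α₁ + 2α₂) = 2.15 / 1.1304 = 1.90 mmol/kg

DIC = 1.90 mmol/kg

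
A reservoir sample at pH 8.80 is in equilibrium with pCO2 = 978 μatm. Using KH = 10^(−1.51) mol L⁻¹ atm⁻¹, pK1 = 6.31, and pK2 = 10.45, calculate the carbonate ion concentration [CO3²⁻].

[CO3²⁻] = 0.209 mmol/L

[CO2*] = KH · pCO2 = 10^(−1.51) × 978×10^-6 = 3.022×10^-5 mol/L
α₀ = 1/(1 + K1/[H⁺] + K1K2/[H⁺]²) = 1/(1 + 10^+2.49 + 10^+0.84) = 0.003155
DIC = [CO2*]/α₀ = 3.022×10^-5 / 0.003155 = 9.579 mmol/L
[CO3²⁻] = α₂·DIC; α₂ = 0.02183, so [CO3²⁻] = 0.02183 × 9.579 = 0.209 mmol/L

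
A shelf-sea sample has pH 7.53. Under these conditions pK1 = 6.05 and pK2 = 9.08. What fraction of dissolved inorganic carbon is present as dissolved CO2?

α₀ = 0.0312

α₀ = 1 / (1 + K1/[H⁺] + K1K2/[H⁺]²) = 1 / (1 + 10^+1.48 + 10^-0.07)
   = 1 / (1 + 30.200 + 0.85114) = 1/32.051 = 0.03120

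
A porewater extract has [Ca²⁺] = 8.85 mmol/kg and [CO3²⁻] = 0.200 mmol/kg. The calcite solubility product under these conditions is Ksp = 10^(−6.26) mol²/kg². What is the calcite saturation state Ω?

Ksp = 10^(−6.26) = 5.495×10^-7
Ω = [Ca²⁺][CO3²⁻]/Ksp = (8.85×10^-3)(0.200×10^-3) / 5.495×10^-7 = 3.22

Ω = 3.22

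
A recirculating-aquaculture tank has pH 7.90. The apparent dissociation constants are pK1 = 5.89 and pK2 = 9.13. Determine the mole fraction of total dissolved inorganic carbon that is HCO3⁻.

α₁ = 0.936

α₁ = 1 / (1 + [H⁺]/K1 + K2/[H⁺]) = 1 / (1 + 10^-2.01 + 10^-1.23)
   = 1 / (1 + 0.0097724 + 0.058884) = 1/1.0687 = 0.9358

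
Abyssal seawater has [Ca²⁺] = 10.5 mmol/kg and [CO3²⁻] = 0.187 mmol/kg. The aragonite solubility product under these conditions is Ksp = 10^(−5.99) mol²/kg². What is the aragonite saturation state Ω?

Ω = 1.92

Ksp = 10^(−5.99) = 1.023×10^-6
Ω = [Ca²⁺][CO3²⁻]/Ksp = (10.5×10^-3)(0.187×10^-3) / 1.023×10^-6 = 1.92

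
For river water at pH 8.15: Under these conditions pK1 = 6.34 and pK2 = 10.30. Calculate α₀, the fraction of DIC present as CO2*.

α₀ = 0.0151

α₀ = 1 / (1 + K1/[H⁺] + K1K2/[H⁺]²) = 1 / (1 + 10^+1.81 + 10^-0.34)
   = 1 / (1 + 64.565 + 0.45709) = 1/66.023 = 0.01515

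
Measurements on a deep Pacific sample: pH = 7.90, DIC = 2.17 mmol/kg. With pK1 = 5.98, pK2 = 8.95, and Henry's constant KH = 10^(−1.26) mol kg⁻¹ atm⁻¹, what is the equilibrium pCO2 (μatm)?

pCO2 = 431 μatm

α₀ = 1 / (1 + K1/[H⁺] + K1K2/[H⁺]²) = 1 / (1 + 10^+1.92 + 10^+0.87)
   = 1 / (1 + 83.176 + 7.4131) = 1/91.589 = 0.01092
[CO2*] = α₀ × DIC = 0.01092 × 2.17 = 0.02369 mmol/kg
pCO2 = [CO2*]/KH = 2.369×10^-5 / 5.495×10^-2 = 431 μatm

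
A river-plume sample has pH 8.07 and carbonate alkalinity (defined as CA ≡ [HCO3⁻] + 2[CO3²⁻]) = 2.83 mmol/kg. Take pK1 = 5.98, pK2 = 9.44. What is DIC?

DIC = 2.74 mmol/kg

CA = [HCO3⁻] + 2[CO3²⁻] = (α₁ + 2α₂)·DIC
At pH 8.07: [H⁺]/K1 = 10^-2.09 = 0.0081283, K2/[H⁺] = 10^-1.37 = 0.042658
α₁ = 1/(1 + 0.0081283 + 0.042658) = 1/1.0508 = 0.9517; α₂ = α₁·K2/[H⁺] = 0.04060
α₁ + 2α₂ = 1.0329
DIC = CA / (α₁ + 2α₂) = 2.83 / 1.0329 = 2.74 mmol/kg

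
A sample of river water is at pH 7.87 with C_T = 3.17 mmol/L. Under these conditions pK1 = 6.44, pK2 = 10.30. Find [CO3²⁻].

[CO3²⁻] = 11.3 μmol/L

α₂ = 1 / (1 + [H⁺]/K2 + [H⁺]²/(K1K2)) = 1 / (1 + 10^+2.43 + 10^+1.00)
   = 1 / (1 + 269.15 + 10.000) = 1/280.15 = 0.003569
[CO3²⁻] = α₂ × DIC = 0.003569 × 3.17 = 0.0113 mmol/L = 11.3 μmol/L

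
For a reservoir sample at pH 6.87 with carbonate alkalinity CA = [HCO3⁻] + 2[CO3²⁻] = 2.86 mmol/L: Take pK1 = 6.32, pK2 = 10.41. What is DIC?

CA = [HCO3⁻] + 2[CO3²⁻] = (α₁ + 2α₂)·DIC
At pH 6.87: [H⁺]/K1 = 10^-0.55 = 0.28184, K2/[H⁺] = 10^-3.54 = 0.00028840
α₁ = 1/(1 + 0.28184 + 0.00028840) = 1/1.2821 = 0.7800; α₂ = α₁·K2/[H⁺] = 0.0002249
α₁ + 2α₂ = 0.7804
DIC = CA / (α₁ + 2α₂) = 2.86 / 0.7804 = 3.66 mmol/L

DIC = 3.66 mmol/L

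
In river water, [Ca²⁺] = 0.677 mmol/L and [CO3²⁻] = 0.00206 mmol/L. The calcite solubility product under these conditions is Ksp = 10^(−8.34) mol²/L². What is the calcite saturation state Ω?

Ω = 0.305

Ksp = 10^(−8.34) = 4.571×10^-9
Ω = [Ca²⁺][CO3²⁻]/Ksp = (0.677×10^-3)(0.00206×10^-3) / 4.571×10^-9 = 0.305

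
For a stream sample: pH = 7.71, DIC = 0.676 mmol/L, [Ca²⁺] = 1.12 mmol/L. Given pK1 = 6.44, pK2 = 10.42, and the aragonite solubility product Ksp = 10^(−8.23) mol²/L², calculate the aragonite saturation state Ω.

α₂ = 1 / (1 + [H⁺]/K2 + [H⁺]²/(K1K2)) = 1 / (1 + 10^+2.71 + 10^+1.44)
   = 1 / (1 + 512.86 + 27.542) = 1/541.40 = 0.001847
[CO3²⁻] = α₂ × DIC = 0.001847 × 0.676 = 0.001249 mmol/L = 1.249 μmol/L
Ksp = 10^(−8.23) = 5.888×10^-9
Ω = [Ca²⁺][CO3²⁻]/Ksp = (1.12×10^-3)(1.249×10^-6) / 5.888×10^-9 = 0.237

Ω = 0.237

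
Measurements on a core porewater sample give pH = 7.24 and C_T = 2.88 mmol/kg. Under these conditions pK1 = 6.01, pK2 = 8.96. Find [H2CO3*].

α₀ = 1 / (1 + K1/[H⁺] + K1K2/[H⁺]²) = 1 / (1 + 10^+1.23 + 10^-0.49)
   = 1 / (1 + 16.982 + 0.32359) = 1/18.306 = 0.05463
[CO2*] = α₀ × DIC = 0.05463 × 2.88 = 0.157 mmol/kg

[CO2*] = 0.157 mmol/kg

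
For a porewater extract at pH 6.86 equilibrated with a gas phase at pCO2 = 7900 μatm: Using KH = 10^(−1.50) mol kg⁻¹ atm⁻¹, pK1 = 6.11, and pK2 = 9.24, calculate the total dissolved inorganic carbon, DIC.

[CO2*] = KH · pCO2 = 10^(−1.50) × 7900×10^-6 = 2.498×10^-4 mol/kg
α₀ = 1/(1 + K1/[H⁺] + K1K2/[H⁺]²) = 1/(1 + 10^+0.75 + 10^-1.63) = 0.1504
DIC = [CO2*]/α₀ = 2.498×10^-4 / 0.1504 = 1.66 mmol/kg

DIC = 1.66 mmol/kg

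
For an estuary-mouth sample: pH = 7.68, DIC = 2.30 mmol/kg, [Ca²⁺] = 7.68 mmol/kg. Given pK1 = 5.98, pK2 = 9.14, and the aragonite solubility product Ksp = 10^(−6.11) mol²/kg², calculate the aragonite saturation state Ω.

Ω = 0.748

α₂ = 1 / (1 + [H⁺]/K2 + [H⁺]²/(K1K2)) = 1 / (1 + 10^+1.46 + 10^-0.24)
   = 1 / (1 + 28.840 + 0.57544) = 1/30.416 = 0.03288
[CO3²⁻] = α₂ × DIC = 0.03288 × 2.30 = 0.07562 mmol/kg
Ksp = 10^(−6.11) = 7.762×10^-7
Ω = [Ca²⁺][CO3²⁻]/Ksp = (7.68×10^-3)(7.562×10^-5) / 7.762×10^-7 = 0.748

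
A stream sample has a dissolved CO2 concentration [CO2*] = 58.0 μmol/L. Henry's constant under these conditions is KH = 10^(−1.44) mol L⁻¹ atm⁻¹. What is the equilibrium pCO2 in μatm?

pCO2 = 1600 μatm

KH = 10^(−1.44) = 3.631×10^-2 mol L⁻¹ atm⁻¹
pCO2 = [CO2*]/KH = 58.0×10^-6 / 3.631×10^-2 = 1.60×10^-3 atm = 1600 μatm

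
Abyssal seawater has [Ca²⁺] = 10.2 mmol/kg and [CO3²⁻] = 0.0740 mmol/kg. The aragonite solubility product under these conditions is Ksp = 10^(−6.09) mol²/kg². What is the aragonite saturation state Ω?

Ω = 0.929

Ksp = 10^(−6.09) = 8.128×10^-7
Ω = [Ca²⁺][CO3²⁻]/Ksp = (10.2×10^-3)(0.0740×10^-3) / 8.128×10^-7 = 0.929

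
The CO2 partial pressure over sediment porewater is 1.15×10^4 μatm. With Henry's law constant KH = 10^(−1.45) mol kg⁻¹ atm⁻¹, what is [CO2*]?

[CO2*] = 408 μmol/kg

KH = 10^(−1.45) = 3.548×10^-2 mol kg⁻¹ atm⁻¹
[CO2*] = KH · pCO2 = 3.548×10^-2 × 1.15×10^4×10^-6 atm = 4.08×10^-4 mol/kg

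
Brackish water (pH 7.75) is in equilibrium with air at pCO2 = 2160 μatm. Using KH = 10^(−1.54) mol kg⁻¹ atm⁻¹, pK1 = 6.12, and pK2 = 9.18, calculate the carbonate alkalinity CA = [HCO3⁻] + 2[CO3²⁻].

[CO2*] = KH · pCO2 = 10^(−1.54) × 2160×10^-6 = 6.230×10^-5 mol/kg
α₀ = 1/(1 + K1/[H⁺] + K1K2/[H⁺]²) = 1/(1 + 10^+1.63 + 10^+0.20) = 0.02210
DIC = [CO2*]/α₀ = 6.230×10^-5 / 0.02210 = 2.818 mmol/kg
CA = (α₁ + 2α₂)·DIC = (0.9429 + 2×0.03503) × 2.818 = 2.85 mmol/kg

CA = 2.85 mmol/kg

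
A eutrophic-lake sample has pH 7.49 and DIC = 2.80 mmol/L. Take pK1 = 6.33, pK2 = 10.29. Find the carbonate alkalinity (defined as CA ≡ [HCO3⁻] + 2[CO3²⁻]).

CA = 2.62 mmol/L

CA = [HCO3⁻] + 2[CO3²⁻] = (α₁ + 2α₂)·DIC
At pH 7.49: [H⁺]/K1 = 10^-1.16 = 0.069183, K2/[H⁺] = 10^-2.80 = 0.0015849
α₁ = 1/(1 + 0.069183 + 0.0015849) = 1/1.0708 = 0.9339; α₂ = α₁·K2/[H⁺] = 0.001480
α₁ + 2α₂ = 0.9369
CA = 0.9369 × 2.80 = 2.62 mmol/L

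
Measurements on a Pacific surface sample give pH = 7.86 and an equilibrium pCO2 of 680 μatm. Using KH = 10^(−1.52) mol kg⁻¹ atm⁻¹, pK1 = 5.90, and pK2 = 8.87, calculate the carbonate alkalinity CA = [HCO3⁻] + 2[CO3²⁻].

[CO2*] = KH · pCO2 = 10^(−1.52) × 680×10^-6 = 2.054×10^-5 mol/kg
α₀ = 1/(1 + K1/[H⁺] + K1K2/[H⁺]²) = 1/(1 + 10^+1.96 + 10^+0.95) = 0.009890
DIC = [CO2*]/α₀ = 2.054×10^-5 / 0.009890 = 2.076 mmol/kg
CA = (α₁ + 2α₂)·DIC = (0.9020 + 2×0.08814) × 2.076 = 2.24 mmol/kg

CA = 2.24 mmol/kg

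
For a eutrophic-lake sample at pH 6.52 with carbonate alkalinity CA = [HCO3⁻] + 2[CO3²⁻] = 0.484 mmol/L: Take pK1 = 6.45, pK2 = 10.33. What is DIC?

DIC = 0.896 mmol/L

CA = [HCO3⁻] + 2[CO3²⁻] = (α₁ + 2α₂)·DIC
At pH 6.52: [H⁺]/K1 = 10^-0.07 = 0.85114, K2/[H⁺] = 10^-3.81 = 0.00015488
α₁ = 1/(1 + 0.85114 + 0.00015488) = 1/1.8513 = 0.5402; α₂ = α₁·K2/[H⁺] = 8.366×10^-5
α₁ + 2α₂ = 0.5403
DIC = CA / (α₁ + 2α₂) = 0.484 / 0.5403 = 0.896 mmol/L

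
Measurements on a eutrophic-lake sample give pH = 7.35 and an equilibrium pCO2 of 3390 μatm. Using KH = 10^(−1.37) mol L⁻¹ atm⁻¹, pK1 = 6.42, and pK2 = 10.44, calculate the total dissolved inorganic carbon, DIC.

[CO2*] = KH · pCO2 = 10^(−1.37) × 3390×10^-6 = 1.446×10^-4 mol/L
α₀ = 1/(1 + K1/[H⁺] + K1K2/[H⁺]²) = 1/(1 + 10^+0.93 + 10^-2.16) = 0.1051
DIC = [CO2*]/α₀ = 1.446×10^-4 / 0.1051 = 1.38 mmol/L

DIC = 1.38 mmol/L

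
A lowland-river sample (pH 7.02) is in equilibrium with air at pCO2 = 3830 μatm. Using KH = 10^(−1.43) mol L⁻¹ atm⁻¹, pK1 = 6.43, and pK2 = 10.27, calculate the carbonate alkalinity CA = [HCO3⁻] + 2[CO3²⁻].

[CO2*] = KH · pCO2 = 10^(−1.43) × 3830×10^-6 = 1.423×10^-4 mol/L
α₀ = 1/(1 + K1/[H⁺] + K1K2/[H⁺]²) = 1/(1 + 10^+0.59 + 10^-2.66) = 0.2044
DIC = [CO2*]/α₀ = 1.423×10^-4 / 0.2044 = 0.6962 mmol/L
CA = (α₁ + 2α₂)·DIC = (0.7952 + 2×0.0004472) × 0.6962 = 0.554 mmol/L

CA = 0.554 mmol/L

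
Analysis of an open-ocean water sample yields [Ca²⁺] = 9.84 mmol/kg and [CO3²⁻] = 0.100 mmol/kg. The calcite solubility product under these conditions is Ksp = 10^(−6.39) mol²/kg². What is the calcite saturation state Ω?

Ω = 2.42

Ksp = 10^(−6.39) = 4.074×10^-7
Ω = [Ca²⁺][CO3²⁻]/Ksp = (9.84×10^-3)(0.100×10^-3) / 4.074×10^-7 = 2.42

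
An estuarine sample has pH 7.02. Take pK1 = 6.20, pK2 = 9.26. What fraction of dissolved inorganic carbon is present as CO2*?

α₀ = 0.131

α₀ = 1 / (1 + K1/[H⁺] + K1K2/[H⁺]²) = 1 / (1 + 10^+0.82 + 10^-1.42)
   = 1 / (1 + 6.6069 + 0.038019) = 1/7.6450 = 0.1308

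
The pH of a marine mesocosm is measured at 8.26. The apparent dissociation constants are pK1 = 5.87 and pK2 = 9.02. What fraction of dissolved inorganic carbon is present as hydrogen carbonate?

α₁ = 1 / (1 + [H⁺]/K1 + K2/[H⁺]) = 1 / (1 + 10^-2.39 + 10^-0.76)
   = 1 / (1 + 0.0040738 + 0.17378) = 1/1.1779 = 0.8490

α₁ = 0.849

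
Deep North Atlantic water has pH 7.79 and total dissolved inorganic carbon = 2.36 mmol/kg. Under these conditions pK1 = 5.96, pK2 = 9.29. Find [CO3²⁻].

[CO3²⁻] = 0.0713 mmol/kg

α₂ = 1 / (1 + [H⁺]/K2 + [H⁺]²/(K1K2)) = 1 / (1 + 10^+1.50 + 10^-0.33)
   = 1 / (1 + 31.623 + 0.46774) = 1/33.091 = 0.03022
[CO3²⁻] = α₂ × DIC = 0.03022 × 2.36 = 0.0713 mmol/kg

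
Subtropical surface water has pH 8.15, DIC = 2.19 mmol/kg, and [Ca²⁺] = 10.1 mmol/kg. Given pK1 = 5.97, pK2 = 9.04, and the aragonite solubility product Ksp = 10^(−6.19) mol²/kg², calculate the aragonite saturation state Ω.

Ω = 3.89

α₂ = 1 / (1 + [H⁺]/K2 + [H⁺]²/(K1K2)) = 1 / (1 + 10^+0.89 + 10^-1.29)
   = 1 / (1 + 7.7625 + 0.051286) = 1/8.8138 = 0.1135
[CO3²⁻] = α₂ × DIC = 0.1135 × 2.19 = 0.2485 mmol/kg
Ksp = 10^(−6.19) = 6.457×10^-7
Ω = [Ca²⁺][CO3²⁻]/Ksp = (10.1×10^-3)(2.485×10^-4) / 6.457×10^-7 = 3.89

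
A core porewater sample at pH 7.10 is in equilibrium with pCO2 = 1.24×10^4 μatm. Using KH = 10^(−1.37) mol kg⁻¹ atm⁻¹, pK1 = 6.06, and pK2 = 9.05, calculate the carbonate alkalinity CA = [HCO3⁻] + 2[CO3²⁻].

[CO2*] = KH · pCO2 = 10^(−1.37) × 1.24×10^4×10^-6 = 5.290×10^-4 mol/kg
α₀ = 1/(1 + K1/[H⁺] + K1K2/[H⁺]²) = 1/(1 + 10^+1.04 + 10^-0.91) = 0.08273
DIC = [CO2*]/α₀ = 5.290×10^-4 / 0.08273 = 6.394 mmol/kg
CA = (α₁ + 2α₂)·DIC = (0.9071 + 2×0.01018) × 6.394 = 5.93 mmol/kg

CA = 5.93 mmol/kg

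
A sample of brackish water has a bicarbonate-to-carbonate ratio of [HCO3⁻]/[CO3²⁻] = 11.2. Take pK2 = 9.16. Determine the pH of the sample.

pH = 8.11

From K2 = [H⁺][CO3²⁻]/[HCO3⁻]:  pH = pK2 − log₁₀([HCO3⁻]/[CO3²⁻])
log₁₀(11.2) = +1.049
pH = 9.16 − (+1.049) = 8.11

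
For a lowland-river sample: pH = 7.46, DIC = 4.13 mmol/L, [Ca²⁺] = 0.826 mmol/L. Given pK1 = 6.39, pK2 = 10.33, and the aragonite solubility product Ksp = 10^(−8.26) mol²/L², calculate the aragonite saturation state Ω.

α₂ = 1 / (1 + [H⁺]/K2 + [H⁺]²/(K1K2)) = 1 / (1 + 10^+2.87 + 10^+1.80)
   = 1 / (1 + 741.31 + 63.096) = 1/805.41 = 0.001242
[CO3²⁻] = α₂ × DIC = 0.001242 × 4.13 = 0.005128 mmol/L = 5.128 μmol/L
Ksp = 10^(−8.26) = 5.495×10^-9
Ω = [Ca²⁺][CO3²⁻]/Ksp = (0.826×10^-3)(5.128×10^-6) / 5.495×10^-9 = 0.771

Ω = 0.771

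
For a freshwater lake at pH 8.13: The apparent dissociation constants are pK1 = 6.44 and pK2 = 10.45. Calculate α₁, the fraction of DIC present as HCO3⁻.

α₁ = 0.975

α₁ = 1 / (1 + [H⁺]/K1 + K2/[H⁺]) = 1 / (1 + 10^-1.69 + 10^-2.32)
   = 1 / (1 + 0.020417 + 0.0047863) = 1/1.0252 = 0.9754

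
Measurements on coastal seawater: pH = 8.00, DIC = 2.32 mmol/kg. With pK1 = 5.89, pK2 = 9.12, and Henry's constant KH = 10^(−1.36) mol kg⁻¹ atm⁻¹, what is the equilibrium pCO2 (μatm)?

α₀ = 1 / (1 + K1/[H⁺] + K1K2/[H⁺]²) = 1 / (1 + 10^+2.11 + 10^+0.99)
   = 1 / (1 + 128.82 + 9.7724) = 1/139.60 = 0.007163
[CO2*] = α₀ × DIC = 0.007163 × 2.32 = 0.01662 mmol/kg = 16.62 μmol/kg
pCO2 = [CO2*]/KH = 1.662×10^-5 / 4.365×10^-2 = 381 μatm

pCO2 = 381 μatm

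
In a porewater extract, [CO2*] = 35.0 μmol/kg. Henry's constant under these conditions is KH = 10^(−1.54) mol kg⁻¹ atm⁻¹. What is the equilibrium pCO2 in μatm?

pCO2 = 1210 μatm

KH = 10^(−1.54) = 2.884×10^-2 mol kg⁻¹ atm⁻¹
pCO2 = [CO2*]/KH = 35.0×10^-6 / 2.884×10^-2 = 1.21×10^-3 atm = 1210 μatm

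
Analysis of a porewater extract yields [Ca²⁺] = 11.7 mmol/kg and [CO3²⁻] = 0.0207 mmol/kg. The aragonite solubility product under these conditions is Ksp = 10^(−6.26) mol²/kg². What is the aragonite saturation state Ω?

Ksp = 10^(−6.26) = 5.495×10^-7
Ω = [Ca²⁺][CO3²⁻]/Ksp = (11.7×10^-3)(0.0207×10^-3) / 5.495×10^-7 = 0.441

Ω = 0.441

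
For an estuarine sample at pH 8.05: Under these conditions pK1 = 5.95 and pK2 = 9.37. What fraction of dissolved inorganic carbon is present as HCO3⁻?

α₁ = 0.947

α₁ = 1 / (1 + [H⁺]/K1 + K2/[H⁺]) = 1 / (1 + 10^-2.10 + 10^-1.32)
   = 1 / (1 + 0.0079433 + 0.047863) = 1/1.0558 = 0.9471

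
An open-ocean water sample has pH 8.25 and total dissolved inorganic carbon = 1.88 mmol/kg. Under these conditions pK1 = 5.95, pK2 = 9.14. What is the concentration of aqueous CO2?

[CO2*] = 8.31 μmol/kg

α₀ = 1 / (1 + K1/[H⁺] + K1K2/[H⁺]²) = 1 / (1 + 10^+2.30 + 10^+1.41)
   = 1 / (1 + 199.53 + 25.704) = 1/226.23 = 0.004420
[CO2*] = α₀ × DIC = 0.004420 × 1.88 = 0.00831 mmol/kg = 8.31 μmol/kg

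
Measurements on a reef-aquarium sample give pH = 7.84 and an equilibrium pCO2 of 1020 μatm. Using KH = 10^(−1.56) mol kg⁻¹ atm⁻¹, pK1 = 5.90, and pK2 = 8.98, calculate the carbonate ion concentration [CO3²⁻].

[CO3²⁻] = 0.177 mmol/kg

[CO2*] = KH · pCO2 = 10^(−1.56) × 1020×10^-6 = 2.809×10^-5 mol/kg
α₀ = 1/(1 + K1/[H⁺] + K1K2/[H⁺]²) = 1/(1 + 10^+1.94 + 10^+0.80) = 0.01059
DIC = [CO2*]/α₀ = 2.809×10^-5 / 0.01059 = 2.652 mmol/kg
[CO3²⁻] = α₂·DIC; α₂ = 0.06683, so [CO3²⁻] = 0.06683 × 2.652 = 0.177 mmol/kg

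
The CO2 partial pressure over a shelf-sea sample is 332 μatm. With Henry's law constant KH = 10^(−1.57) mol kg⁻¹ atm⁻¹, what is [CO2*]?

[CO2*] = 8.94 μmol/kg

KH = 10^(−1.57) = 2.692×10^-2 mol kg⁻¹ atm⁻¹
[CO2*] = KH · pCO2 = 2.692×10^-2 × 332×10^-6 atm = 8.94×10^-6 mol/kg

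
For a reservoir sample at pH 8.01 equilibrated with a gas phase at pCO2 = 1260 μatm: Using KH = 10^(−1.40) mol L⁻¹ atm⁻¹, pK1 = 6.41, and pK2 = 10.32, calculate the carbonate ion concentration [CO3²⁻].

[CO2*] = KH · pCO2 = 10^(−1.40) × 1260×10^-6 = 5.016×10^-5 mol/L
α₀ = 1/(1 + K1/[H⁺] + K1K2/[H⁺]²) = 1/(1 + 10^+1.60 + 10^-0.71) = 0.02439
DIC = [CO2*]/α₀ = 5.016×10^-5 / 0.02439 = 2.057 mmol/L
[CO3²⁻] = α₂·DIC; α₂ = 0.004755, so [CO3²⁻] = 0.004755 × 2.057 = 0.00978 mmol/L = 9.78 μmol/L

[CO3²⁻] = 9.78 μmol/L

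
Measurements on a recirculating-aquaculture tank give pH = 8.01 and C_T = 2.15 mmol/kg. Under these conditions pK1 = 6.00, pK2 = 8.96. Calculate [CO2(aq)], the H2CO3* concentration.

[CO2*] = 18.7 μmol/kg

α₀ = 1 / (1 + K1/[H⁺] + K1K2/[H⁺]²) = 1 / (1 + 10^+2.01 + 10^+1.06)
   = 1 / (1 + 102.33 + 11.482) = 1/114.81 = 0.008710
[CO2*] = α₀ × DIC = 0.008710 × 2.15 = 0.0187 mmol/kg = 18.7 μmol/kg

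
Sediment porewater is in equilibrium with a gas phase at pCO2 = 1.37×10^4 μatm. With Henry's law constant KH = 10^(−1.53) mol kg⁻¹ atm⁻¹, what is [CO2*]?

KH = 10^(−1.53) = 2.951×10^-2 mol kg⁻¹ atm⁻¹
[CO2*] = KH · pCO2 = 2.951×10^-2 × 1.37×10^4×10^-6 atm = 4.04×10^-4 mol/kg

[CO2*] = 404 μmol/kg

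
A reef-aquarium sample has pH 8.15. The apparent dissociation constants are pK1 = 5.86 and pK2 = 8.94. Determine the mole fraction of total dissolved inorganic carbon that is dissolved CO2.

α₀ = 1 / (1 + K1/[H⁺] + K1K2/[H⁺]²) = 1 / (1 + 10^+2.29 + 10^+1.50)
   = 1 / (1 + 194.98 + 31.623) = 1/227.61 = 0.004394

α₀ = 0.00439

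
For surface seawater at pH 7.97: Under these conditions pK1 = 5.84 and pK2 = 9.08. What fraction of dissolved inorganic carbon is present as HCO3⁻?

α₁ = 0.922

α₁ = 1 / (1 + [H⁺]/K1 + K2/[H⁺]) = 1 / (1 + 10^-2.13 + 10^-1.11)
   = 1 / (1 + 0.0074131 + 0.077625) = 1/1.0850 = 0.9216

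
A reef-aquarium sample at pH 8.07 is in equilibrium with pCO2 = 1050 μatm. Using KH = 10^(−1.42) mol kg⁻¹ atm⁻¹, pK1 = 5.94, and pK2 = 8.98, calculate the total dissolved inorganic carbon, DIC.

[CO2*] = KH · pCO2 = 10^(−1.42) × 1050×10^-6 = 3.992×10^-5 mol/kg
α₀ = 1/(1 + K1/[H⁺] + K1K2/[H⁺]²) = 1/(1 + 10^+2.13 + 10^+1.22) = 0.006558
DIC = [CO2*]/α₀ = 3.992×10^-5 / 0.006558 = 6.09 mmol/kg

DIC = 6.09 mmol/kg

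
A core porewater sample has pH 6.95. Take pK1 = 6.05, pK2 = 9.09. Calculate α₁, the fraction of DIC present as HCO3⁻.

α₁ = 1 / (1 + [H⁺]/K1 + K2/[H⁺]) = 1 / (1 + 10^-0.90 + 10^-2.14)
   = 1 / (1 + 0.12589 + 0.0072444) = 1/1.1331 = 0.8825

α₁ = 0.883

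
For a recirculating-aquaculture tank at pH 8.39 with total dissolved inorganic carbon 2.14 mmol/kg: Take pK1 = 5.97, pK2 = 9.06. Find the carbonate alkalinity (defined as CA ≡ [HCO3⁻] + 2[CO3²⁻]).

CA = [HCO3⁻] + 2[CO3²⁻] = (α₁ + 2α₂)·DIC
At pH 8.39: [H⁺]/K1 = 10^-2.42 = 0.0038019, K2/[H⁺] = 10^-0.67 = 0.21380
α₁ = 1/(1 + 0.0038019 + 0.21380) = 1/1.2176 = 0.8213; α₂ = α₁·K2/[H⁺] = 0.1756
α₁ + 2α₂ = 1.1725
CA = 1.1725 × 2.14 = 2.51 mmol/kg

CA = 2.51 mmol/kg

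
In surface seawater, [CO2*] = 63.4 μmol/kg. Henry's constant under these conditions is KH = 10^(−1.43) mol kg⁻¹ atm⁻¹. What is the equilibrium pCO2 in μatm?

pCO2 = 1710 μatm

KH = 10^(−1.43) = 3.715×10^-2 mol kg⁻¹ atm⁻¹
pCO2 = [CO2*]/KH = 63.4×10^-6 / 3.715×10^-2 = 1.71×10^-3 atm = 1710 μatm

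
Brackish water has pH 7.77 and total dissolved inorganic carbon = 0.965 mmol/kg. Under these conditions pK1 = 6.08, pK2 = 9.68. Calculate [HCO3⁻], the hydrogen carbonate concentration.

α₁ = 1 / (1 + [H⁺]/K1 + K2/[H⁺]) = 1 / (1 + 10^-1.69 + 10^-1.91)
   = 1 / (1 + 0.020417 + 0.012303) = 1/1.0327 = 0.9683
[HCO3⁻] = α₁ × DIC = 0.9683 × 0.965 = 0.934 mmol/kg

[HCO3⁻] = 0.934 mmol/kg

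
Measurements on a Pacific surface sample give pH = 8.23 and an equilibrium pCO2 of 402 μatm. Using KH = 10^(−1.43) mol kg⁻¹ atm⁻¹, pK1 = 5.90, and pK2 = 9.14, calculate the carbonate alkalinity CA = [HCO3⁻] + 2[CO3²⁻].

CA = 3.98 mmol/kg

[CO2*] = KH · pCO2 = 10^(−1.43) × 402×10^-6 = 1.494×10^-5 mol/kg
α₀ = 1/(1 + K1/[H⁺] + K1K2/[H⁺]²) = 1/(1 + 10^+2.33 + 10^+1.42) = 0.004148
DIC = [CO2*]/α₀ = 1.494×10^-5 / 0.004148 = 3.601 mmol/kg
CA = (α₁ + 2α₂)·DIC = (0.8868 + 2×0.1091) × 3.601 = 3.98 mmol/kg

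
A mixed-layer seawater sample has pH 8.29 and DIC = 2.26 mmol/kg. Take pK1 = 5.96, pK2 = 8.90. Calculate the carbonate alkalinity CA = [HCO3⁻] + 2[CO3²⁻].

CA = 2.70 mmol/kg

CA = [HCO3⁻] + 2[CO3²⁻] = (α₁ + 2α₂)·DIC
At pH 8.29: [H⁺]/K1 = 10^-2.33 = 0.0046774, K2/[H⁺] = 10^-0.61 = 0.24547
α₁ = 1/(1 + 0.0046774 + 0.24547) = 1/1.2501 = 0.7999; α₂ = α₁·K2/[H⁺] = 0.1964
α₁ + 2α₂ = 1.1926
CA = 1.1926 × 2.26 = 2.70 mmol/kg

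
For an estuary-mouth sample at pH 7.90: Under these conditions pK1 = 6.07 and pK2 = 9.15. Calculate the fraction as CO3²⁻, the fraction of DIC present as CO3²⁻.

α₂ = 0.0525

α₂ = 1 / (1 + [H⁺]/K2 + [H⁺]²/(K1K2)) = 1 / (1 + 10^+1.25 + 10^-0.58)
   = 1 / (1 + 17.783 + 0.26303) = 1/19.046 = 0.05250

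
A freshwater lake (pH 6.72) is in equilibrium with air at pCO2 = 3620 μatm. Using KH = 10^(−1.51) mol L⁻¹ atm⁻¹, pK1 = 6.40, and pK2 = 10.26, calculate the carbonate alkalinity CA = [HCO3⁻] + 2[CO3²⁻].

[CO2*] = KH · pCO2 = 10^(−1.51) × 3620×10^-6 = 1.119×10^-4 mol/L
α₀ = 1/(1 + K1/[H⁺] + K1K2/[H⁺]²) = 1/(1 + 10^+0.32 + 10^-3.22) = 0.3236
DIC = [CO2*]/α₀ = 1.119×10^-4 / 0.3236 = 0.3457 mmol/L
CA = (α₁ + 2α₂)·DIC = (0.6762 + 2×0.0001950) × 0.3457 = 0.234 mmol/L

CA = 0.234 mmol/L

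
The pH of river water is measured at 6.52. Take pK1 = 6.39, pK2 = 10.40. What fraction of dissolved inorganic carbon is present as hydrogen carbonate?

α₁ = 1 / (1 + [H⁺]/K1 + K2/[H⁺]) = 1 / (1 + 10^-0.13 + 10^-3.88)
   = 1 / (1 + 0.74131 + 0.00013183) = 1/1.7414 = 0.5742

α₁ = 0.574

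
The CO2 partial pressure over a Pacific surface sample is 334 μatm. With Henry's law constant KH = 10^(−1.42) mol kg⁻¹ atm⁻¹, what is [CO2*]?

KH = 10^(−1.42) = 3.802×10^-2 mol kg⁻¹ atm⁻¹
[CO2*] = KH · pCO2 = 3.802×10^-2 × 334×10^-6 atm = 1.27×10^-5 mol/kg

[CO2*] = 12.7 μmol/kg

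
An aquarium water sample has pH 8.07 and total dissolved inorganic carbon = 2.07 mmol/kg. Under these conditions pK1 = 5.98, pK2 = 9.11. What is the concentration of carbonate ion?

α₂ = 1 / (1 + [H⁺]/K2 + [H⁺]²/(K1K2)) = 1 / (1 + 10^+1.04 + 10^-1.05)
   = 1 / (1 + 10.965 + 0.089125) = 1/12.054 = 0.08296
[CO3²⁻] = α₂ × DIC = 0.08296 × 2.07 = 0.172 mmol/kg

[CO3²⁻] = 0.172 mmol/kg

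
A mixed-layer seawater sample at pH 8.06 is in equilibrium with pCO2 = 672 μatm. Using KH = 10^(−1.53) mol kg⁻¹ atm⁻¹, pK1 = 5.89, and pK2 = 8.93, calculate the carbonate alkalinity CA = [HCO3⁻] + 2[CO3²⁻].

CA = 3.72 mmol/kg

[CO2*] = KH · pCO2 = 10^(−1.53) × 672×10^-6 = 1.983×10^-5 mol/kg
α₀ = 1/(1 + K1/[H⁺] + K1K2/[H⁺]²) = 1/(1 + 10^+2.17 + 10^+1.30) = 0.005922
DIC = [CO2*]/α₀ = 1.983×10^-5 / 0.005922 = 3.349 mmol/kg
CA = (α₁ + 2α₂)·DIC = (0.8759 + 2×0.1182) × 3.349 = 3.72 mmol/kg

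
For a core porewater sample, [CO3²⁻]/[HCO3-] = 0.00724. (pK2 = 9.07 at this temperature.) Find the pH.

From K2 = [H⁺][CO3²⁻]/[HCO3-]:  pH = pK2 + log₁₀([CO3²⁻]/[HCO3-])
log₁₀(0.00724) = -2.140
pH = 9.07 + (-2.140) = 6.93

pH = 6.93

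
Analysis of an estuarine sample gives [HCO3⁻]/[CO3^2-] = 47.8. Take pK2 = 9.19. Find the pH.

From K2 = [H⁺][CO3^2-]/[HCO3⁻]:  pH = pK2 − log₁₀([HCO3⁻]/[CO3^2-])
log₁₀(47.8) = +1.679
pH = 9.19 − (+1.679) = 7.51

pH = 7.51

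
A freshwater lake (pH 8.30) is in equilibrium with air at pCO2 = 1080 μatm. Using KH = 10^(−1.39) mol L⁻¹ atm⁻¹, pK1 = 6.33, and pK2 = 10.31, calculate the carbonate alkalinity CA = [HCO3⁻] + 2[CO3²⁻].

[CO2*] = KH · pCO2 = 10^(−1.39) × 1080×10^-6 = 4.400×10^-5 mol/L
α₀ = 1/(1 + K1/[H⁺] + K1K2/[H⁺]²) = 1/(1 + 10^+1.97 + 10^-0.04) = 0.01050
DIC = [CO2*]/α₀ = 4.400×10^-5 / 0.01050 = 4.190 mmol/L
CA = (α₁ + 2α₂)·DIC = (0.9799 + 2×0.009576) × 4.190 = 4.19 mmol/L

CA = 4.19 mmol/L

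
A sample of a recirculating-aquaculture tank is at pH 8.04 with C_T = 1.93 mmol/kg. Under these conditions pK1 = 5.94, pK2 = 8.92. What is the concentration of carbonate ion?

α₂ = 1 / (1 + [H⁺]/K2 + [H⁺]²/(K1K2)) = 1 / (1 + 10^+0.88 + 10^-1.22)
   = 1 / (1 + 7.5858 + 0.060256) = 1/8.6460 = 0.1157
[CO3²⁻] = α₂ × DIC = 0.1157 × 1.93 = 0.223 mmol/kg

[CO3²⁻] = 0.223 mmol/kg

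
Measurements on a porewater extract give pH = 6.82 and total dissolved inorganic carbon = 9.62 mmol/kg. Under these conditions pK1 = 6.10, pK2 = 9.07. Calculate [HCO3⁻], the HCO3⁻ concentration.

α₁ = 1 / (1 + [H⁺]/K1 + K2/[H⁺]) = 1 / (1 + 10^-0.72 + 10^-2.25)
   = 1 / (1 + 0.19055 + 0.0056234) = 1/1.1962 = 0.8360
[HCO3⁻] = α₁ × DIC = 0.8360 × 9.62 = 8.04 mmol/kg

[HCO3⁻] = 8.04 mmol/kg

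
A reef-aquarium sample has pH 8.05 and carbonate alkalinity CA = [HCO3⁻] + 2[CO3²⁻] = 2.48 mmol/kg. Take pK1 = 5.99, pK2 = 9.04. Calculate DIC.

CA = [HCO3⁻] + 2[CO3²⁻] = (α₁ + 2α₂)·DIC
At pH 8.05: [H⁺]/K1 = 10^-2.06 = 0.0087096, K2/[H⁺] = 10^-0.99 = 0.10233
α₁ = 1/(1 + 0.0087096 + 0.10233) = 1/1.1110 = 0.9001; α₂ = α₁·K2/[H⁺] = 0.09210
α₁ + 2α₂ = 1.0843
DIC = CA / (α₁ + 2α₂) = 2.48 / 1.0843 = 2.29 mmol/kg

DIC = 2.29 mmol/kg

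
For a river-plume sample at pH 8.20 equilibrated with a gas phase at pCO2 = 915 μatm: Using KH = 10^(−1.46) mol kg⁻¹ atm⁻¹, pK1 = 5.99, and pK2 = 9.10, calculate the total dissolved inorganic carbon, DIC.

DIC = 5.82 mmol/kg

[CO2*] = KH · pCO2 = 10^(−1.46) × 915×10^-6 = 3.173×10^-5 mol/kg
α₀ = 1/(1 + K1/[H⁺] + K1K2/[H⁺]²) = 1/(1 + 10^+2.21 + 10^+1.31) = 0.005447
DIC = [CO2*]/α₀ = 3.173×10^-5 / 0.005447 = 5.82 mmol/kg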